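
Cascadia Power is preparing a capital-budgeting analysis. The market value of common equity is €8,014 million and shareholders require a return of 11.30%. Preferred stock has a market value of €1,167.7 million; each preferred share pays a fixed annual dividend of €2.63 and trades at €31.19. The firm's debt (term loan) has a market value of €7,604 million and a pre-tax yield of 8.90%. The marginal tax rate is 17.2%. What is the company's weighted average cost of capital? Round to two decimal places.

9.32%

Cost of preferred: Rp = 2.63 / 31.19 = 8.4322%.
Total capital V = 8014 + 1167.7 + 7604 = 16785.7.
Equity: weight = 8014/16785.7 = 0.4774; cost = 11.3%.
Preferred: weight = 1167.7/16785.7 = 0.0696; cost = 8.4322%.
Term loan: weight = 7604/16785.7 = 0.4530; after-tax cost = 8.9% × (1 − 17.2%) = 7.3692%.
WACC = 0.4774 × 11.3000% + 0.0696 × 8.4322% + 0.4530 × 7.3692% = 9.3198%.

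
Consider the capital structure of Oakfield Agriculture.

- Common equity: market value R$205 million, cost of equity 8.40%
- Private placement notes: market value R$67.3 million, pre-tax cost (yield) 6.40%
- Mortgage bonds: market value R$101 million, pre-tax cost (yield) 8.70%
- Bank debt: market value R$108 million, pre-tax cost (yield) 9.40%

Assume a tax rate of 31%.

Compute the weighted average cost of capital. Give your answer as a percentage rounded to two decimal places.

Total capital V = 205 + 67.3 + 101 + 108 = 481.3.
Equity: weight = 205/481.3 = 0.4259; cost = 8.4%.
Private placement notes: weight = 67.3/481.3 = 0.1398; after-tax cost = 6.4% × (1 − 31%) = 4.4160%.
Mortgage bonds: weight = 101/481.3 = 0.2098; after-tax cost = 8.7% × (1 − 31%) = 6.0030%.
Bank debt: weight = 108/481.3 = 0.2244; after-tax cost = 9.4% × (1 − 31%) = 6.4860%.
WACC = 0.4259 × 8.4000% + 0.1398 × 4.4160% + 0.2098 × 6.0030% + 0.2244 × 6.4860% = 6.9104%.

6.91%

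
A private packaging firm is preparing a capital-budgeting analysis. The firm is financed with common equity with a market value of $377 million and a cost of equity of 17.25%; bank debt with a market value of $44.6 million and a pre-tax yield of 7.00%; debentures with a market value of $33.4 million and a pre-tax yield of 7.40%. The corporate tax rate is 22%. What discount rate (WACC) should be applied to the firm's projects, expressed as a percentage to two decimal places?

Total capital V = 377 + 44.6 + 33.4 = 455.
Equity: weight = 377/455 = 0.8286; cost = 17.25%.
Bank debt: weight = 44.6/455 = 0.0980; after-tax cost = 7% × (1 − 22%) = 5.4600%.
Debentures: weight = 33.4/455 = 0.0734; after-tax cost = 7.4% × (1 − 22%) = 5.7720%.
WACC = 0.8286 × 17.2500% + 0.0980 × 5.4600% + 0.0734 × 5.7720% = 15.2518%.

15.25%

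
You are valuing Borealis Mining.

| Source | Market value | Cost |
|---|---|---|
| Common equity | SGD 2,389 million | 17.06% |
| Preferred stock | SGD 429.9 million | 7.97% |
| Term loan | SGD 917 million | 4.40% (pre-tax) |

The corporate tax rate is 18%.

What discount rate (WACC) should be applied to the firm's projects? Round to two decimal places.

Total capital V = 2389 + 429.9 + 917 = 3735.9.
Equity: weight = 2389/3735.9 = 0.6395; cost = 17.06%.
Preferred: weight = 429.9/3735.9 = 0.1151; cost = 7.97%.
Term loan: weight = 917/3735.9 = 0.2455; after-tax cost = 4.4% × (1 − 18%) = 3.6080%.
WACC = 0.6395 × 17.0600% + 0.1151 × 7.9700% + 0.2455 × 3.6080% = 12.7121%.

12.71%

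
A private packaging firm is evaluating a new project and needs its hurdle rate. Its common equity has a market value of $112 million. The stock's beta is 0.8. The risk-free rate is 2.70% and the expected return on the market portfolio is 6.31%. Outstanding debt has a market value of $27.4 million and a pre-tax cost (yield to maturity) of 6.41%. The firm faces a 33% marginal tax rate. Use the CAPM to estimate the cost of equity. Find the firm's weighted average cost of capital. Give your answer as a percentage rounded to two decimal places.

Market risk premium = 6.31% − 2.7% = 3.61%.
Cost of equity via CAPM: Re = 2.7% + 0.8 × 3.61% = 5.5880%.
Total capital V = 112 + 27.4 = 139.4.
Equity: weight = 112/139.4 = 0.8034; cost = 5.588%.
Debt: weight = 27.4/139.4 = 0.1966; after-tax cost = 6.41% × (1 − 33%) = 4.2947%.
WACC = 0.8034 × 5.5880% + 0.1966 × 4.2947% = 5.3338%.

5.33%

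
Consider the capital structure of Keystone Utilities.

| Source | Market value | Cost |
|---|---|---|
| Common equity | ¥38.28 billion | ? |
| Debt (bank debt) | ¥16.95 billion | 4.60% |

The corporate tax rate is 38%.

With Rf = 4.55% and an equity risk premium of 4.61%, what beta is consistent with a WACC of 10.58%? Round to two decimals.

2.05

Total capital V = 38.28 + 16.95 = 55.23.
Equity weight = 38.28/55.23 = 0.6931.
Bank debt weight = 16.95/55.23 = 0.3069.
Debt contribution = 0.3069 × 4.6% × (1 − 38%) = 0.8753%.
Required equity contribution = 10.58% − 0.8753% = 9.7047%  ⇒  Re = 14.0019%.
CAPM: 14.0019% = 4.55% + β × 4.61%  ⇒  β = 2.0503.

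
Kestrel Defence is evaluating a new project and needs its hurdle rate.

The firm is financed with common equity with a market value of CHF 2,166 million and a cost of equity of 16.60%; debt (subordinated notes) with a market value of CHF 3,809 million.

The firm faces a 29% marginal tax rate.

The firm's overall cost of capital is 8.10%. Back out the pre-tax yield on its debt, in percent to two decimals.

Total capital V = 2166 + 3809 = 5975.
Equity weight = 2166/5975 = 0.3625.
Subordinated notes weight = 3809/5975 = 0.6375.
Equity contribution = 0.3625 × 16.6% = 6.0177%.
Remaining for debt = 8.1% − 6.0177% = 2.0823%.
Rd × (1 − 29%) × 0.6375 = 2.0823%  ⇒  Rd = 4.6006%.

4.60%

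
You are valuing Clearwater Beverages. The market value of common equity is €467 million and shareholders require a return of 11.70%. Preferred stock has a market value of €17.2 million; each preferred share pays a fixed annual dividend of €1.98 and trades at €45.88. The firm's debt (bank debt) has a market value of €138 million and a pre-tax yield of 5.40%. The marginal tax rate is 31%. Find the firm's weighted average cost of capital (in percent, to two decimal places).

9.73%

Cost of preferred: Rp = 1.98 / 45.88 = 4.3156%.
Total capital V = 467 + 17.2 + 138 = 622.2.
Equity: weight = 467/622.2 = 0.7506; cost = 11.7%.
Preferred: weight = 17.2/622.2 = 0.0276; cost = 4.3156%.
Bank debt: weight = 138/622.2 = 0.2218; after-tax cost = 5.4% × (1 − 31%) = 3.7260%.
WACC = 0.7506 × 11.7000% + 0.0276 × 4.3156% + 0.2218 × 3.7260% = 9.7273%.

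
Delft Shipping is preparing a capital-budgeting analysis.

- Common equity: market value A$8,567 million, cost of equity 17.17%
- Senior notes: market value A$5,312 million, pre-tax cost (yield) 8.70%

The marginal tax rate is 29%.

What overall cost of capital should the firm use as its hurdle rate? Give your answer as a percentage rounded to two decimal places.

12.96%

Total capital V = 8567 + 5312 = 13879.
Equity: weight = 8567/13879 = 0.6173; cost = 17.17%.
Senior notes: weight = 5312/13879 = 0.3827; after-tax cost = 8.7% × (1 − 29%) = 6.1770%.
WACC = 0.6173 × 17.1700% + 0.3827 × 6.1770% = 12.9626%.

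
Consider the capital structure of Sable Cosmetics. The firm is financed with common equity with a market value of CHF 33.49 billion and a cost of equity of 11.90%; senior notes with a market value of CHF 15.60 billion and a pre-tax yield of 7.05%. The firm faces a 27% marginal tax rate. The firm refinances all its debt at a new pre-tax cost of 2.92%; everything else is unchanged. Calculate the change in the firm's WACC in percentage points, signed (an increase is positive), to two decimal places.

-0.96 pp

Current WACC:
Total capital V = 33.49 + 15.6 = 49.09.
Equity: weight = 33.49/49.09 = 0.6822; cost = 11.9%.
Senior notes: weight = 15.6/49.09 = 0.3178; after-tax cost = 7.05% × (1 − 27%) = 5.1465%.
WACC = 0.6822 × 11.9000% + 0.3178 × 5.1465% = 9.7538%.
After the change:
Total capital V = 33.49 + 15.6 = 49.09.
Equity: weight = 33.49/49.09 = 0.6822; cost = 11.9%.
Senior notes: weight = 15.6/49.09 = 0.3178; after-tax cost = 2.92% × (1 − 27%) = 2.1316%.
WACC = 0.6822 × 11.9000% + 0.3178 × 2.1316% = 8.7958%.
Change in WACC = 8.7958% − 9.7538% = -0.9581 pp.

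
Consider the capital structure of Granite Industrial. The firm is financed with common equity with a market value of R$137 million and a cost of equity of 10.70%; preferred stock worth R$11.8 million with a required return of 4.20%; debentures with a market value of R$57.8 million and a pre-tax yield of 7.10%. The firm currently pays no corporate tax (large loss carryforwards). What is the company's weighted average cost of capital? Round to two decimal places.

9.32%

Total capital V = 137 + 11.8 + 57.8 = 206.6.
Equity: weight = 137/206.6 = 0.6631; cost = 10.7%.
Preferred: weight = 11.8/206.6 = 0.0571; cost = 4.2%.
Debentures: weight = 57.8/206.6 = 0.2798; after-tax cost = 7.1% × (1 − 0%) = 7.1000%.
WACC = 0.6631 × 10.7000% + 0.0571 × 4.2000% + 0.2798 × 7.1000% = 9.3216%.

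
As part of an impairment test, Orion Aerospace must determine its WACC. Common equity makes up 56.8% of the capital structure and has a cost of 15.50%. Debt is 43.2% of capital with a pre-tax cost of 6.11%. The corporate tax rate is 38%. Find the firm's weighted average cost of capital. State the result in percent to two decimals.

After-tax cost of debt = 6.11% × (1 − 38%) = 3.7882%.
WACC = 0.568 × 15.5000% + 0.432 × 3.7882% = 10.4405%.

10.44%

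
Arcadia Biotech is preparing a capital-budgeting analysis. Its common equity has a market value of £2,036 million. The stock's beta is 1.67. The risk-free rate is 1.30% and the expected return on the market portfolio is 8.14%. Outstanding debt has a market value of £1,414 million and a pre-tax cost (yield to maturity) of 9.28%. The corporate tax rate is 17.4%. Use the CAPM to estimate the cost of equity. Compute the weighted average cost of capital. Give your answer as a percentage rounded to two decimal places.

10.65%

Market risk premium = 8.14% − 1.3% = 6.84%.
Cost of equity via CAPM: Re = 1.3% + 1.67 × 6.84% = 12.7228%.
Total capital V = 2036 + 1414 = 3450.
Equity: weight = 2036/3450 = 0.5901; cost = 12.7228%.
Debt: weight = 1414/3450 = 0.4099; after-tax cost = 9.28% × (1 − 17.4%) = 7.6653%.
WACC = 0.5901 × 12.7228% + 0.4099 × 7.6653% = 10.6499%.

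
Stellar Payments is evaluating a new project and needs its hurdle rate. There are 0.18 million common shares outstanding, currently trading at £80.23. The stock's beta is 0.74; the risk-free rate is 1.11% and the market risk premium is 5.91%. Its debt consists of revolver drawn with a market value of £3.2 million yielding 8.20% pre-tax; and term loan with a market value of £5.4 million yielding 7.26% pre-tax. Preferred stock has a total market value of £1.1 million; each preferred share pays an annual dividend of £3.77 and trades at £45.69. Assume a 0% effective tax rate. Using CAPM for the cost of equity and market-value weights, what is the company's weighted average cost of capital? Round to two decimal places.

6.37%

Cost of equity via CAPM: Re = 1.11% + 0.74 × 5.91% = 5.4834%.
Cost of preferred: Rp = 3.77 / 45.69 = 8.2513%.
Market value of equity E = 80.23 × 0.18m = 14.4414m.
Total capital V = 14.4414 + 1.1 + 3.2 + 5.4 = 24.1414.
Equity: weight = 14.4414/24.1414 = 0.5982; cost = 5.4834%.
Preferred: weight = 1.1/24.1414 = 0.0456; cost = 8.2513%.
Revolver drawn: weight = 3.2/24.1414 = 0.1326; after-tax cost = 8.2% × (1 − 0%) = 8.2000%.
Term loan: weight = 5.4/24.1414 = 0.2237; after-tax cost = 7.26% × (1 − 0%) = 7.2600%.
WACC = 0.5982 × 5.4834% + 0.0456 × 8.2513% + 0.1326 × 8.2000% + 0.2237 × 7.2600% = 6.3670%.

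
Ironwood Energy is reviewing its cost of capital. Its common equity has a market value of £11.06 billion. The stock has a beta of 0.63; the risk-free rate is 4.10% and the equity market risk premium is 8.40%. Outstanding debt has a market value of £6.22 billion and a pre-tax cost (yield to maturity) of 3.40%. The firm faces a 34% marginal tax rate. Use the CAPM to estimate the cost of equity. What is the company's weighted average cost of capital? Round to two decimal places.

6.82%

Cost of equity via CAPM: Re = 4.1% + 0.63 × 8.4% = 9.3920%.
Total capital V = 11.06 + 6.22 = 17.28.
Equity: weight = 11.06/17.28 = 0.6400; cost = 9.392%.
Debt: weight = 6.22/17.28 = 0.3600; after-tax cost = 3.4% × (1 − 34%) = 2.2440%.
WACC = 0.6400 × 9.3920% + 0.3600 × 2.2440% = 6.8191%.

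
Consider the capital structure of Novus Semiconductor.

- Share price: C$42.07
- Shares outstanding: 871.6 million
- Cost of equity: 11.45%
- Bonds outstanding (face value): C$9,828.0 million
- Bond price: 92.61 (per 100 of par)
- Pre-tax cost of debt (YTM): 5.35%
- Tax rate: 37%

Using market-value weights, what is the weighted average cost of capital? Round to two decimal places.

Market value of equity E = 42.07 × 871.6m = 36668.212m. Market value of debt D = 9828m × 92.61/100 = 9101.7108m.
Total capital V = 36668.212 + 9101.7108 = 45769.9228.
Equity: weight = 36668.212/45769.9228 = 0.8011; cost = 11.45%.
Bonds outstanding: weight = 9101.7108/45769.9228 = 0.1989; after-tax cost = 5.35% × (1 − 37%) = 3.3705%.
WACC = 0.8011 × 11.4500% + 0.1989 × 3.3705% = 9.8433%.

9.84%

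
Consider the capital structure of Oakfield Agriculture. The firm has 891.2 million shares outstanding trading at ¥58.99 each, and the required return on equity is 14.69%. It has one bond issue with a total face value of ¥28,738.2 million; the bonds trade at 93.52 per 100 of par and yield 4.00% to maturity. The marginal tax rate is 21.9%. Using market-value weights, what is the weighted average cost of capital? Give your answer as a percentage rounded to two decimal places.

10.78%

Market value of equity E = 58.99 × 891.2m = 52571.888m. Market value of debt D = 28738.2m × 93.52/100 = 26875.96464m.
Total capital V = 52571.888 + 26875.96464 = 79447.85264.
Equity: weight = 52571.888/79447.85264 = 0.6617; cost = 14.69%.
Bonds outstanding: weight = 26875.96464/79447.85264 = 0.3383; after-tax cost = 4% × (1 − 21.9%) = 3.1240%.
WACC = 0.6617 × 14.6900% + 0.3383 × 3.1240% = 10.7774%.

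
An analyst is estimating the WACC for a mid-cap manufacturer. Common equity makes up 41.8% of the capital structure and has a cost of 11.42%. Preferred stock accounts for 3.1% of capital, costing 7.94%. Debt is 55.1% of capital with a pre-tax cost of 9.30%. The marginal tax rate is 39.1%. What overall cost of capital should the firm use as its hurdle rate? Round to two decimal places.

After-tax cost of debt = 9.3% × (1 − 39.1%) = 5.6637%.
WACC = 0.418 × 11.4200% + 0.031 × 7.9400% + 0.551 × 5.6637% = 8.1404%.

8.14%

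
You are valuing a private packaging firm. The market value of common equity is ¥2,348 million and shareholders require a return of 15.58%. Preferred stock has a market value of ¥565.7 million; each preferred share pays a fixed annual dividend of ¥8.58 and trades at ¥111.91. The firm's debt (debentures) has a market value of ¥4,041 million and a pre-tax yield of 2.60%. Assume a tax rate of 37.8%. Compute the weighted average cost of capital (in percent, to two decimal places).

6.82%

Cost of preferred: Rp = 8.58 / 111.91 = 7.6669%.
Total capital V = 2348 + 565.7 + 4041 = 6954.7.
Equity: weight = 2348/6954.7 = 0.3376; cost = 15.58%.
Preferred: weight = 565.7/6954.7 = 0.0813; cost = 7.6669%.
Debentures: weight = 4041/6954.7 = 0.5810; after-tax cost = 2.6% × (1 − 37.8%) = 1.6172%.
WACC = 0.3376 × 15.5800% + 0.0813 × 7.6669% + 0.5810 × 1.6172% = 6.8233%.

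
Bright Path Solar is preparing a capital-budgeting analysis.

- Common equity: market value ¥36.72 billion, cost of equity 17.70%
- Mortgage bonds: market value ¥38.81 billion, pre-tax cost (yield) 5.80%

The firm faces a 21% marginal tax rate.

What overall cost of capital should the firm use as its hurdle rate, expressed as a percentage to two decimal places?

10.96%

Total capital V = 36.72 + 38.81 = 75.53.
Equity: weight = 36.72/75.53 = 0.4862; cost = 17.7%.
Mortgage bonds: weight = 38.81/75.53 = 0.5138; after-tax cost = 5.8% × (1 − 21%) = 4.5820%.
WACC = 0.4862 × 17.7000% + 0.5138 × 4.5820% = 10.9595%.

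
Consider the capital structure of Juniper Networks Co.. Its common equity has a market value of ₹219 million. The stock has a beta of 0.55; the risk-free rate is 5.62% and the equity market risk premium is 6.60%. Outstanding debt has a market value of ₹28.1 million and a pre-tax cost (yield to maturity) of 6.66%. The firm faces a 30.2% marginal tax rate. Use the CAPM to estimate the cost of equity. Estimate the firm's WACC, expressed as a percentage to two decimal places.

8.73%

Cost of equity via CAPM: Re = 5.62% + 0.55 × 6.6% = 9.2500%.
Total capital V = 219 + 28.1 = 247.1.
Equity: weight = 219/247.1 = 0.8863; cost = 9.25%.
Debt: weight = 28.1/247.1 = 0.1137; after-tax cost = 6.66% × (1 − 30.2%) = 4.6487%.
WACC = 0.8863 × 9.2500% + 0.1137 × 4.6487% = 8.7267%.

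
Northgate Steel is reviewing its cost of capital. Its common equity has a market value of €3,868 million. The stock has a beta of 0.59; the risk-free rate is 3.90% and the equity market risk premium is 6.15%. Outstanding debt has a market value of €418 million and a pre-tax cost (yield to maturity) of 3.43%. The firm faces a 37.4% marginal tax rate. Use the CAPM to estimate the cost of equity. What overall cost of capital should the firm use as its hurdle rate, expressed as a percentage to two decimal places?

Cost of equity via CAPM: Re = 3.9% + 0.59 × 6.15% = 7.5285%.
Total capital V = 3868 + 418 = 4286.
Equity: weight = 3868/4286 = 0.9025; cost = 7.5285%.
Debt: weight = 418/4286 = 0.0975; after-tax cost = 3.43% × (1 − 37.4%) = 2.1472%.
WACC = 0.9025 × 7.5285% + 0.0975 × 2.1472% = 7.0037%.

7.00%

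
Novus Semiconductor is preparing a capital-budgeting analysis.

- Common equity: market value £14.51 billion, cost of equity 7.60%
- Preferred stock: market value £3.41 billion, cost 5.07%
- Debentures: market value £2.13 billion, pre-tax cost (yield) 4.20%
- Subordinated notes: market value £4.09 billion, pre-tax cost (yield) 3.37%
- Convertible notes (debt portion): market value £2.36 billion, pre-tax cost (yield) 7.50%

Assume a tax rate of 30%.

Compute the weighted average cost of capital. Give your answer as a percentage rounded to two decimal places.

5.88%

Total capital V = 14.51 + 3.41 + 2.13 + 4.09 + 2.36 = 26.5.
Equity: weight = 14.51/26.5 = 0.5475; cost = 7.6%.
Preferred: weight = 3.41/26.5 = 0.1287; cost = 5.07%.
Debentures: weight = 2.13/26.5 = 0.0804; after-tax cost = 4.2% × (1 − 30%) = 2.9400%.
Subordinated notes: weight = 4.09/26.5 = 0.1543; after-tax cost = 3.37% × (1 − 30%) = 2.3590%.
Convertible notes (debt portion): weight = 2.36/26.5 = 0.0891; after-tax cost = 7.5% × (1 − 30%) = 5.2500%.
WACC = 0.5475 × 7.6000% + 0.1287 × 5.0700% + 0.0804 × 2.9400% + 0.1543 × 2.3590% + 0.0891 × 5.2500% = 5.8817%.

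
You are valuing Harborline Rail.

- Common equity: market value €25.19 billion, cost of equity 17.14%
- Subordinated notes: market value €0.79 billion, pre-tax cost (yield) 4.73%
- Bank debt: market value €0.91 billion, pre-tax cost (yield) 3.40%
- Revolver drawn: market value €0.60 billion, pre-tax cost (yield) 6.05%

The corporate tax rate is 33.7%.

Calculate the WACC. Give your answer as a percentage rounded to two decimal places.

15.96%

Total capital V = 25.19 + 0.79 + 0.91 + 0.6 = 27.49.
Equity: weight = 25.19/27.49 = 0.9163; cost = 17.14%.
Subordinated notes: weight = 0.79/27.49 = 0.0287; after-tax cost = 4.73% × (1 − 33.7%) = 3.1360%.
Bank debt: weight = 0.91/27.49 = 0.0331; after-tax cost = 3.4% × (1 − 33.7%) = 2.2542%.
Revolver drawn: weight = 0.6/27.49 = 0.0218; after-tax cost = 6.05% × (1 − 33.7%) = 4.0111%.
WACC = 0.9163 × 17.1400% + 0.0287 × 3.1360% + 0.0331 × 2.2542% + 0.0218 × 4.0111% = 15.9582%.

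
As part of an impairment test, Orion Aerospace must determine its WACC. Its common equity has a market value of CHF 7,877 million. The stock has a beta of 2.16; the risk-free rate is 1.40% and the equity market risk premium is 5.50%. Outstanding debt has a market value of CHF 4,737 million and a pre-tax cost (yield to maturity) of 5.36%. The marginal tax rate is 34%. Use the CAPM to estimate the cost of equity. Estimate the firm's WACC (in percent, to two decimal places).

Cost of equity via CAPM: Re = 1.4% + 2.16 × 5.5% = 13.2800%.
Total capital V = 7877 + 4737 = 12614.
Equity: weight = 7877/12614 = 0.6245; cost = 13.28%.
Debt: weight = 4737/12614 = 0.3755; after-tax cost = 5.36% × (1 − 34%) = 3.5376%.
WACC = 0.6245 × 13.2800% + 0.3755 × 3.5376% = 9.6214%.

9.62%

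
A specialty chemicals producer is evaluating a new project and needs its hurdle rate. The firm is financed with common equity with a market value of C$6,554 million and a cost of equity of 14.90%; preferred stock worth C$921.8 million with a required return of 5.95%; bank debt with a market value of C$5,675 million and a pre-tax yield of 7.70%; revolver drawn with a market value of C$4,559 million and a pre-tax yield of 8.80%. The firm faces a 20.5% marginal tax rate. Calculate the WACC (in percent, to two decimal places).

9.59%

Total capital V = 6554 + 921.8 + 5675 + 4559 = 17709.8.
Equity: weight = 6554/17709.8 = 0.3701; cost = 14.9%.
Preferred: weight = 921.8/17709.8 = 0.0521; cost = 5.95%.
Bank debt: weight = 5675/17709.8 = 0.3204; after-tax cost = 7.7% × (1 − 20.5%) = 6.1215%.
Revolver drawn: weight = 4559/17709.8 = 0.2574; after-tax cost = 8.8% × (1 − 20.5%) = 6.9960%.
WACC = 0.3701 × 14.9000% + 0.0521 × 5.9500% + 0.3204 × 6.1215% + 0.2574 × 6.9960% = 9.5864%.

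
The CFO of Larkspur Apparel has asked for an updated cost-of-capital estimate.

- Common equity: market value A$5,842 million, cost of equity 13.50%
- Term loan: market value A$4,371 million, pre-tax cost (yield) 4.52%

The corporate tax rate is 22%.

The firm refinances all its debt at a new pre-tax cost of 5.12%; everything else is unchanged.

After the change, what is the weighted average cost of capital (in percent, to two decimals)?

After the change:
Total capital V = 5842 + 4371 = 10213.
Equity: weight = 5842/10213 = 0.5720; cost = 13.5%.
Term loan: weight = 4371/10213 = 0.4280; after-tax cost = 5.12% × (1 − 22%) = 3.9936%.
WACC = 0.5720 × 13.5000% + 0.4280 × 3.9936% = 9.4314%.

9.43%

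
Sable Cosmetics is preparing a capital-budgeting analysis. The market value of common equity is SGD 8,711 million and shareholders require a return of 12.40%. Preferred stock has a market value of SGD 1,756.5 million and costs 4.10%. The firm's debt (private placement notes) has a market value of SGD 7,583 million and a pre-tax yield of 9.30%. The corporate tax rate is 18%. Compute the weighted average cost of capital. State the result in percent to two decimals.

Total capital V = 8711 + 1756.5 + 7583 = 18050.5.
Equity: weight = 8711/18050.5 = 0.4826; cost = 12.4%.
Preferred: weight = 1756.5/18050.5 = 0.0973; cost = 4.1%.
Private placement notes: weight = 7583/18050.5 = 0.4201; after-tax cost = 9.3% × (1 − 18%) = 7.6260%.
WACC = 0.4826 × 12.4000% + 0.0973 × 4.1000% + 0.4201 × 7.6260% = 9.5868%.

9.59%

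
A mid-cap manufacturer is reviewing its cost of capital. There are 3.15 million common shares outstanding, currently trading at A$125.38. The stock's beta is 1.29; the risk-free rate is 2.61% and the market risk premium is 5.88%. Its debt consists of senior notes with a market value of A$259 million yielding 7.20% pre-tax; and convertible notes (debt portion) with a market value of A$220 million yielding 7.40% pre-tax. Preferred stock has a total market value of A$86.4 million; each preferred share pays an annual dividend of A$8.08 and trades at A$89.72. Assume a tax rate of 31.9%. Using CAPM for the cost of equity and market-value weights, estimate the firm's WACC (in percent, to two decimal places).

7.48%

Cost of equity via CAPM: Re = 2.61% + 1.29 × 5.88% = 10.1952%.
Cost of preferred: Rp = 8.08 / 89.72 = 9.0058%.
Market value of equity E = 125.38 × 3.15m = 394.947m.
Total capital V = 394.947 + 86.4 + 259 + 220 = 960.347.
Equity: weight = 394.947/960.347 = 0.4113; cost = 10.1952%.
Preferred: weight = 86.4/960.347 = 0.0900; cost = 9.0058%.
Senior notes: weight = 259/960.347 = 0.2697; after-tax cost = 7.2% × (1 − 31.9%) = 4.9032%.
Convertible notes (debt portion): weight = 220/960.347 = 0.2291; after-tax cost = 7.4% × (1 − 31.9%) = 5.0394%.
WACC = 0.4113 × 10.1952% + 0.0900 × 9.0058% + 0.2697 × 4.9032% + 0.2291 × 5.0394% = 7.4799%.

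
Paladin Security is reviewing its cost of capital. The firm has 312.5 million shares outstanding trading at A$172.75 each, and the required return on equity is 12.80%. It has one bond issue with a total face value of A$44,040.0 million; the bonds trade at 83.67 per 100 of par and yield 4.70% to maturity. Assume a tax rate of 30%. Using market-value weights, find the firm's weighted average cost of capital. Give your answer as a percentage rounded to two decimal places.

8.94%

Market value of equity E = 172.75 × 312.5m = 53984.375m. Market value of debt D = 44040m × 83.67/100 = 36848.268m.
Total capital V = 53984.375 + 36848.268 = 90832.643.
Equity: weight = 53984.375/90832.643 = 0.5943; cost = 12.8%.
Bonds outstanding: weight = 36848.268/90832.643 = 0.4057; after-tax cost = 4.7% × (1 − 30%) = 3.2900%.
WACC = 0.5943 × 12.8000% + 0.4057 × 3.2900% = 8.9421%.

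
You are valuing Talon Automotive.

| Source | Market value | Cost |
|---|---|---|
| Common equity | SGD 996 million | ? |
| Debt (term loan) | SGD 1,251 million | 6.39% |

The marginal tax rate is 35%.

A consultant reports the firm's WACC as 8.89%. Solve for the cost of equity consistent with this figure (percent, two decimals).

Total capital V = 996 + 1251 = 2247.
Equity weight = 996/2247 = 0.4433.
Term loan weight = 1251/2247 = 0.5567.
Debt contribution = 0.5567 × 6.39% × (1 − 35%) = 2.3124%.
Required equity contribution = 8.89% − 2.3124% = 6.5776%.
Re = 6.5776% / 0.4433 = 14.8392%.

14.84%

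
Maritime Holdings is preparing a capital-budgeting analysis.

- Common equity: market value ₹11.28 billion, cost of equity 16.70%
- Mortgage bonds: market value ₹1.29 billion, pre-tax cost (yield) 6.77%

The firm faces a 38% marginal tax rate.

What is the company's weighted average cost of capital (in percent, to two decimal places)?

Total capital V = 11.28 + 1.29 = 12.57.
Equity: weight = 11.28/12.57 = 0.8974; cost = 16.7%.
Mortgage bonds: weight = 1.29/12.57 = 0.1026; after-tax cost = 6.77% × (1 − 38%) = 4.1974%.
WACC = 0.8974 × 16.7000% + 0.1026 × 4.1974% = 15.4169%.

15.42%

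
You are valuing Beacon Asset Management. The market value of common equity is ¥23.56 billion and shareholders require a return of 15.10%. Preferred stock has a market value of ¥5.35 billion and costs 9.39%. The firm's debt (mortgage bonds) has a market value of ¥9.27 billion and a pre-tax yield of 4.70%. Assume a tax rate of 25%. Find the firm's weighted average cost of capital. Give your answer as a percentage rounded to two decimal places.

11.49%

Total capital V = 23.56 + 5.35 + 9.27 = 38.18.
Equity: weight = 23.56/38.18 = 0.6171; cost = 15.1%.
Preferred: weight = 5.35/38.18 = 0.1401; cost = 9.39%.
Mortgage bonds: weight = 9.27/38.18 = 0.2428; after-tax cost = 4.7% × (1 − 25%) = 3.5250%.
WACC = 0.6171 × 15.1000% + 0.1401 × 9.3900% + 0.2428 × 3.5250% = 11.4895%.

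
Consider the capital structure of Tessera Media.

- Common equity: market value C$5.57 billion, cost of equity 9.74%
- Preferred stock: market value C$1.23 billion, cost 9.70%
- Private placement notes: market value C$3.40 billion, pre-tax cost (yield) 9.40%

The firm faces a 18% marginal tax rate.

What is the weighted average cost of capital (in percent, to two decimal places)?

9.06%

Total capital V = 5.57 + 1.23 + 3.4 = 10.2.
Equity: weight = 5.57/10.2 = 0.5461; cost = 9.74%.
Preferred: weight = 1.23/10.2 = 0.1206; cost = 9.7%.
Private placement notes: weight = 3.4/10.2 = 0.3333; after-tax cost = 9.4% × (1 − 18%) = 7.7080%.
WACC = 0.5461 × 9.7400% + 0.1206 × 9.7000% + 0.3333 × 7.7080% = 9.0578%.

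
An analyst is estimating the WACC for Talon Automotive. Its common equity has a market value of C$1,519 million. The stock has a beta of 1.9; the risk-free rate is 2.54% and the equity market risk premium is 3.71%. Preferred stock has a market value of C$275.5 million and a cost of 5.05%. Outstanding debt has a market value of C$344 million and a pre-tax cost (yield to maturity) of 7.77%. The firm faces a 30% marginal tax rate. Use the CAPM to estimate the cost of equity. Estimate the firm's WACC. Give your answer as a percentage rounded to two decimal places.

Cost of equity via CAPM: Re = 2.54% + 1.9 × 3.71% = 9.5890%.
Total capital V = 1519 + 275.5 + 344 = 2138.5.
Equity: weight = 1519/2138.5 = 0.7103; cost = 9.589%.
Preferred: weight = 275.5/2138.5 = 0.1288; cost = 5.05%.
Debt: weight = 344/2138.5 = 0.1609; after-tax cost = 7.77% × (1 − 30%) = 5.4390%.
WACC = 0.7103 × 9.5890% + 0.1288 × 5.0500% + 0.1609 × 5.4390% = 8.3367%.

8.34%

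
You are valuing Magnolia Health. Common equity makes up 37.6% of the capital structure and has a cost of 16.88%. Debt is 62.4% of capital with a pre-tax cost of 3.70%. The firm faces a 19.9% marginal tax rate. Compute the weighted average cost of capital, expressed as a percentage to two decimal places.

8.20%

After-tax cost of debt = 3.7% × (1 − 19.9%) = 2.9637%.
WACC = 0.376 × 16.8800% + 0.624 × 2.9637% = 8.1962%.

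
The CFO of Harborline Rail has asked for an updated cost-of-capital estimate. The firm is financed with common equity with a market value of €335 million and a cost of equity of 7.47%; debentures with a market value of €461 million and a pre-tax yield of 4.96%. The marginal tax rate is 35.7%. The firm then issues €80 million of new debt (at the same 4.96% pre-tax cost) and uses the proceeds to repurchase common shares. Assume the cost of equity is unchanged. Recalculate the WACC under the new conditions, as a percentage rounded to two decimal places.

After the change:
Total capital V = 255 + 541 = 796.
Equity: weight = 255/796 = 0.3204; cost = 7.47%.
Debentures: weight = 541/796 = 0.6796; after-tax cost = 4.96% × (1 − 35.7%) = 3.1893%.
WACC = 0.3204 × 7.4700% + 0.6796 × 3.1893% = 4.5606%.

4.56%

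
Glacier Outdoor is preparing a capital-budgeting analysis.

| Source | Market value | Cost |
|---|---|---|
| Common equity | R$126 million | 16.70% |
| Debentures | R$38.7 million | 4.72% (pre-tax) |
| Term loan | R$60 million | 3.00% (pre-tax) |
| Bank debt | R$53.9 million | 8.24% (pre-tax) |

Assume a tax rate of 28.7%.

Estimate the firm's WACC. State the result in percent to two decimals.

9.62%

Total capital V = 126 + 38.7 + 60 + 53.9 = 278.6.
Equity: weight = 126/278.6 = 0.4523; cost = 16.7%.
Debentures: weight = 38.7/278.6 = 0.1389; after-tax cost = 4.72% × (1 − 28.7%) = 3.3654%.
Term loan: weight = 60/278.6 = 0.2154; after-tax cost = 3% × (1 − 28.7%) = 2.1390%.
Bank debt: weight = 53.9/278.6 = 0.1935; after-tax cost = 8.24% × (1 − 28.7%) = 5.8751%.
WACC = 0.4523 × 16.7000% + 0.1389 × 3.3654% + 0.2154 × 2.1390% + 0.1935 × 5.8751% = 9.6175%.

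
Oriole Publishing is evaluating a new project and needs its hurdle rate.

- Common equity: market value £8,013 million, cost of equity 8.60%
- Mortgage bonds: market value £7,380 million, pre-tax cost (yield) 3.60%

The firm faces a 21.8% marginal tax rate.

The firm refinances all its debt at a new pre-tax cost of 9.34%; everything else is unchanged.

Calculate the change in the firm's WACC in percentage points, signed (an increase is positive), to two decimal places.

+2.15 pp

Current WACC:
Total capital V = 8013 + 7380 = 15393.
Equity: weight = 8013/15393 = 0.5206; cost = 8.6%.
Mortgage bonds: weight = 7380/15393 = 0.4794; after-tax cost = 3.6% × (1 − 21.8%) = 2.8152%.
WACC = 0.5206 × 8.6000% + 0.4794 × 2.8152% = 5.8265%.
After the change:
Total capital V = 8013 + 7380 = 15393.
Equity: weight = 8013/15393 = 0.5206; cost = 8.6%.
Mortgage bonds: weight = 7380/15393 = 0.4794; after-tax cost = 9.34% × (1 − 21.8%) = 7.3039%.
WACC = 0.5206 × 8.6000% + 0.4794 × 7.3039% = 7.9786%.
Change in WACC = 7.9786% − 5.8265% = 2.1520 pp.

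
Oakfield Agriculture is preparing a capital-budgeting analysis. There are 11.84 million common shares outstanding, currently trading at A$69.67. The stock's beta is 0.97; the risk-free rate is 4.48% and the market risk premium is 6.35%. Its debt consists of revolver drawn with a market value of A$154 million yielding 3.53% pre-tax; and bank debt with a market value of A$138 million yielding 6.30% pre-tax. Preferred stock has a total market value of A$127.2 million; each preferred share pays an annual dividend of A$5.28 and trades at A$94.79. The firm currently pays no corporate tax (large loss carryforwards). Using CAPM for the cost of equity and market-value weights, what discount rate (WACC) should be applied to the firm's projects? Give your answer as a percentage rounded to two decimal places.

8.76%

Cost of equity via CAPM: Re = 4.48% + 0.97 × 6.35% = 10.6395%.
Cost of preferred: Rp = 5.28 / 94.79 = 5.5702%.
Market value of equity E = 69.67 × 11.84m = 824.8928m.
Total capital V = 824.8928 + 127.2 + 154 + 138 = 1244.0928.
Equity: weight = 824.8928/1244.0928 = 0.6630; cost = 10.6395%.
Preferred: weight = 127.2/1244.0928 = 0.1022; cost = 5.5702%.
Revolver drawn: weight = 154/1244.0928 = 0.1238; after-tax cost = 3.53% × (1 − 0%) = 3.5300%.
Bank debt: weight = 138/1244.0928 = 0.1109; after-tax cost = 6.3% × (1 − 0%) = 6.3000%.
WACC = 0.6630 × 10.6395% + 0.1022 × 5.5702% + 0.1238 × 3.5300% + 0.1109 × 6.3000% = 8.7598%.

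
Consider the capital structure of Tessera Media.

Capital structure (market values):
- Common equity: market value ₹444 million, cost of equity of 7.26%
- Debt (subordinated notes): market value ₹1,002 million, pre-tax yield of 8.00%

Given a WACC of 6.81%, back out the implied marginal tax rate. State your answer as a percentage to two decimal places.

Total capital V = 444 + 1002 = 1446.
Equity weight = 444/1446 = 0.3071.
Subordinated notes weight = 1002/1446 = 0.6929.
Equity contribution = 0.3071 × 7.26% = 2.2292%.
Debt contribution must be 6.81% − 2.2292% = 4.5808%.
0.6929 × 8% × (1 − T) = 4.5808%  ⇒  (1 − T) = 0.8263.
T = 17.3675%.

17.37%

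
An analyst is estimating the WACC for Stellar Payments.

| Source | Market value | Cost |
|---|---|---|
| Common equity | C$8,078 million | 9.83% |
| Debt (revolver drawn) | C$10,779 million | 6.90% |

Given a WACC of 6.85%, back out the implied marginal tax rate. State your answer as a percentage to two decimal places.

33.09%

Total capital V = 8078 + 10779 = 18857.
Equity weight = 8078/18857 = 0.4284.
Revolver drawn weight = 10779/18857 = 0.5716.
Equity contribution = 0.4284 × 9.83% = 4.2110%.
Debt contribution must be 6.85% − 4.2110% = 2.6390%.
0.5716 × 6.9% × (1 − T) = 2.6390%  ⇒  (1 − T) = 0.6691.
T = 33.0909%.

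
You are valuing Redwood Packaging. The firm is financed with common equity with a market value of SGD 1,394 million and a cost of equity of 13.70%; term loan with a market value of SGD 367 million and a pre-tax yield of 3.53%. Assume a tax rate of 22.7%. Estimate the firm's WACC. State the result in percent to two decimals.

11.41%

Total capital V = 1394 + 367 = 1761.
Equity: weight = 1394/1761 = 0.7916; cost = 13.7%.
Term loan: weight = 367/1761 = 0.2084; after-tax cost = 3.53% × (1 − 22.7%) = 2.7287%.
WACC = 0.7916 × 13.7000% + 0.2084 × 2.7287% = 11.4135%.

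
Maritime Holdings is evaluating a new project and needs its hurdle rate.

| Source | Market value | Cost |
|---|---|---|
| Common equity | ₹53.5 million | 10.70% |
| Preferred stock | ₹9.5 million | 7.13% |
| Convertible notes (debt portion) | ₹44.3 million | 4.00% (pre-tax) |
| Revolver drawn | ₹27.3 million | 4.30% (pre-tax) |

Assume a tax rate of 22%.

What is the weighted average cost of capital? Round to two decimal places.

Total capital V = 53.5 + 9.5 + 44.3 + 27.3 = 134.6.
Equity: weight = 53.5/134.6 = 0.3975; cost = 10.7%.
Preferred: weight = 9.5/134.6 = 0.0706; cost = 7.13%.
Convertible notes (debt portion): weight = 44.3/134.6 = 0.3291; after-tax cost = 4% × (1 − 22%) = 3.1200%.
Revolver drawn: weight = 27.3/134.6 = 0.2028; after-tax cost = 4.3% × (1 − 22%) = 3.3540%.
WACC = 0.3975 × 10.7000% + 0.0706 × 7.1300% + 0.3291 × 3.1200% + 0.2028 × 3.3540% = 6.4633%.

6.46%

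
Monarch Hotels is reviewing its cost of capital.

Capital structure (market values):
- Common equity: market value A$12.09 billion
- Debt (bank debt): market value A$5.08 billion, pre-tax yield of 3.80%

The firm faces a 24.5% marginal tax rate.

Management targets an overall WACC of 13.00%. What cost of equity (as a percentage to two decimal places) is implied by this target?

Total capital V = 12.09 + 5.08 = 17.17.
Equity weight = 12.09/17.17 = 0.7041.
Bank debt weight = 5.08/17.17 = 0.2959.
Debt contribution = 0.2959 × 3.8% × (1 − 24.5%) = 0.8488%.
Required equity contribution = 13.0% − 0.8488% = 12.1512%.
Re = 12.1512% / 0.7041 = 17.2569%.

17.26%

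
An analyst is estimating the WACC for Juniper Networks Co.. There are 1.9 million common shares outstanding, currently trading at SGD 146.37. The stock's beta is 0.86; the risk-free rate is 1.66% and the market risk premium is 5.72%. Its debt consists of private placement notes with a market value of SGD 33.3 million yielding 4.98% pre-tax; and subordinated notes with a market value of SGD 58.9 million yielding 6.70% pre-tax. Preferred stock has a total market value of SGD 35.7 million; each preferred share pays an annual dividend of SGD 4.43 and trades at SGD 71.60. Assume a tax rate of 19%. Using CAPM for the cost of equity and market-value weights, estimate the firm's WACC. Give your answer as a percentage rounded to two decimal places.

6.17%

Cost of equity via CAPM: Re = 1.66% + 0.86 × 5.72% = 6.5792%.
Cost of preferred: Rp = 4.43 / 71.6 = 6.1872%.
Market value of equity E = 146.37 × 1.9m = 278.103m.
Total capital V = 278.103 + 35.7 + 33.3 + 58.9 = 406.003.
Equity: weight = 278.103/406.003 = 0.6850; cost = 6.5792%.
Preferred: weight = 35.7/406.003 = 0.0879; cost = 6.1872%.
Private placement notes: weight = 33.3/406.003 = 0.0820; after-tax cost = 4.98% × (1 − 19%) = 4.0338%.
Subordinated notes: weight = 58.9/406.003 = 0.1451; after-tax cost = 6.7% × (1 − 19%) = 5.4270%.
WACC = 0.6850 × 6.5792% + 0.0879 × 6.1872% + 0.0820 × 4.0338% + 0.1451 × 5.4270% = 6.1688%.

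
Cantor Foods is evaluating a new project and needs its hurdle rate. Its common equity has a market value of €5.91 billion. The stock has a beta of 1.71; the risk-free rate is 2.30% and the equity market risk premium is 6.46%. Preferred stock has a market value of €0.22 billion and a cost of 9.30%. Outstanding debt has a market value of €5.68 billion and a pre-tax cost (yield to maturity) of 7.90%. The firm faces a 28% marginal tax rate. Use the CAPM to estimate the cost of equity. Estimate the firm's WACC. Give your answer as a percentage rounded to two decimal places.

Cost of equity via CAPM: Re = 2.3% + 1.71 × 6.46% = 13.3466%.
Total capital V = 5.91 + 0.22 + 5.68 = 11.81.
Equity: weight = 5.91/11.81 = 0.5004; cost = 13.3466%.
Preferred: weight = 0.22/11.81 = 0.0186; cost = 9.3%.
Debt: weight = 5.68/11.81 = 0.4809; after-tax cost = 7.9% × (1 − 28%) = 5.6880%.
WACC = 0.5004 × 13.3466% + 0.0186 × 9.3000% + 0.4809 × 5.6880% = 9.5878%.

9.59%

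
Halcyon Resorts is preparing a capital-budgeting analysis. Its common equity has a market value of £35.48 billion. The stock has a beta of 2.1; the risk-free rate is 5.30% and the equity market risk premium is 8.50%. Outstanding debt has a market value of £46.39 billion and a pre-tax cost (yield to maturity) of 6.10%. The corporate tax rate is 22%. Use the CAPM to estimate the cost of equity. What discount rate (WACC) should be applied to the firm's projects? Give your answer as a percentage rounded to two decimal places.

Cost of equity via CAPM: Re = 5.3% + 2.1 × 8.5% = 23.1500%.
Total capital V = 35.48 + 46.39 = 81.87.
Equity: weight = 35.48/81.87 = 0.4334; cost = 23.15%.
Debt: weight = 46.39/81.87 = 0.5666; after-tax cost = 6.1% × (1 − 22%) = 4.7580%.
WACC = 0.4334 × 23.1500% + 0.5666 × 4.7580% = 12.7285%.

12.73%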